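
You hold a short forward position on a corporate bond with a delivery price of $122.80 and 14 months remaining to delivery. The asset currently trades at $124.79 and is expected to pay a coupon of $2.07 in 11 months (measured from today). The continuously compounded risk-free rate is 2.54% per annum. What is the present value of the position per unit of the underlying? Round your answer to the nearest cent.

PV(remaining coupons) I = 2.07·e^(−0.0254·11/12) = 2.0224
Current forward F = (S − I)·e^(rT) = (124.79 − 2.0224)·e^(0.0254·14/12) = 122.7676 × 1.030077 = 126.4601
Value (long) = (F − K)·e^(−rT) = (126.4601 − 122.80) × 0.970801 = 3.5532
Short position value = −(long value) = -$3.55

-$3.55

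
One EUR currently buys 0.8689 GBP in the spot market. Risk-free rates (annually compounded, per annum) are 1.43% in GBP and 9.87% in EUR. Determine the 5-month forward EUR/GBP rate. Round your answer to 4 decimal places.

0.8404

By covered interest parity, F = S · (1+r_GBP)^T / (1+r_EUR)^T
= 0.8689 × 1.005934 / 1.039999 = 0.8689 × 0.967245
F = 0.8404 GBP per EUR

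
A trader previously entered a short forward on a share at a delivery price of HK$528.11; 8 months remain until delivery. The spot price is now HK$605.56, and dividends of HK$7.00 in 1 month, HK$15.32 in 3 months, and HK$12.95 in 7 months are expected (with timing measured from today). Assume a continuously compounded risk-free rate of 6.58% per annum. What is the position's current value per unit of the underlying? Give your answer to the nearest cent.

-HK$65.62

PV(remaining dividends) I = 7.00·e^(−0.0658·1/12) + 15.32·e^(−0.0658·3/12) + 12.95·e^(−0.0658·7/12) = 34.4941
Current forward F = (S − I)·e^(rT) = (605.56 − 34.4941)·e^(0.0658·8/12) = 571.0659 × 1.044843 = 596.6742
Value (long) = (F − K)·e^(−rT) = (596.6742 − 528.11) × 0.957082 = 65.6216
Short position value = −(long value) = -HK$65.62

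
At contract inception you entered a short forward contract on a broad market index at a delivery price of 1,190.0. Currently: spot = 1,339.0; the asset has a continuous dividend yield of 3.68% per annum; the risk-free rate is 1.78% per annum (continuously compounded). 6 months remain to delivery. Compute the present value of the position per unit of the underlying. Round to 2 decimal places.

-135.13

Current fair forward for the remaining 6 months: F = S·e^((r − q)·T), (r − q) = 0.0178 − 0.0368 = -0.0190
F = 1339.0 · e^(-0.0190 × 6/12) = 1339.0 × 0.99054498 = 1326.3397
Value of long forward = (F − K)·e^(−rT) = (1326.3397 − 1190.0) · e^(−0.0178·6/12)
= 136.3397 × 0.99113949 = 135.13
Short position value = −(long value) = -135.13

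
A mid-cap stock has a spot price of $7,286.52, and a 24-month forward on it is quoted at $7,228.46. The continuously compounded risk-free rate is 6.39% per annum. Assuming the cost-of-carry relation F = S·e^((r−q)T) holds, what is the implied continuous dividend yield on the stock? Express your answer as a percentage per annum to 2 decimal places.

6.79%

From F = S·e^((r−q)T): (r − q) = ln(F/S)/T
ln(7228.46/7286.52) = ln(0.992032) = -0.008000
(r − q) = -0.008000 / (24/12) = -0.004000
q = r − ln(F/S)/T = 0.0639 + 0.004000 = 0.067900
q = 6.79%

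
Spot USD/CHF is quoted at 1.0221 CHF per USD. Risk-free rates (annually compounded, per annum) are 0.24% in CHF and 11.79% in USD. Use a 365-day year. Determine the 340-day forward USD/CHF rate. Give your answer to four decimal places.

By covered interest parity, F = S · (1+r_CHF)^T / (1+r_USD)^T
= 1.0221 × 1.002235 / 1.109399 = 1.0221 × 0.903404
F = 0.9234 CHF per USD

0.9234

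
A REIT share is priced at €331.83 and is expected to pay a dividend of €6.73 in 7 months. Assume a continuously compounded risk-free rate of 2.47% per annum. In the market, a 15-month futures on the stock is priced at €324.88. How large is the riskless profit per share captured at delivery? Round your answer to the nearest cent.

€10.51 per share

PV(dividends) I = 6.73·e^(−0.0247·7/12) = 6.6337
Fair futures F* = (S − I)·e^(rT) = (331.83 − 6.6337)·e^0.030875 = 325.1963 × 1.031357 = 335.3935
Market €324.88 < fair 335.3935: forward underpriced → reverse cash-and-carry (short the stock, invest proceeds at r, pay the dividends, go long the forward).
Profit at T = |F_mkt − F*| = |324.88 − 335.3935| = €10.51 per share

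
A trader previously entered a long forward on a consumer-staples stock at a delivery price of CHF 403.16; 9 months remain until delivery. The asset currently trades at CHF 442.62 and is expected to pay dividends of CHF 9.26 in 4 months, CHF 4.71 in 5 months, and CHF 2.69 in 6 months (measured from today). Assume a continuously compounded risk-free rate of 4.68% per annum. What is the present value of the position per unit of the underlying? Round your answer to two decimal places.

CHF 37.00

PV(remaining dividends) I = 9.26·e^(−0.0468·4/12) + 4.71·e^(−0.0468·5/12) + 2.69·e^(−0.0468·6/12) = 16.3635
Current forward F = (S − I)·e^(rT) = (442.62 − 16.3635)·e^(0.0468·9/12) = 426.2565 × 1.035723 = 441.4837
Value (long) = (F − K)·e^(−rT) = (441.4837 − 403.16) × 0.965509 = 37.0019
Value = CHF 37.00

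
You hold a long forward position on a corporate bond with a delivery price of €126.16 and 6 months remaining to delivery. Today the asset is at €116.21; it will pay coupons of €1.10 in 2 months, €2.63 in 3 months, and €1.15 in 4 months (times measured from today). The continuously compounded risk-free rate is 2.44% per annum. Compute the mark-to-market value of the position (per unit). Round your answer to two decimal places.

-€13.27

PV(remaining coupons) I = 1.10·e^(−0.0244·2/12) + 2.63·e^(−0.0244·3/12) + 1.15·e^(−0.0244·4/12) = 4.8502
Current forward F = (S − I)·e^(rT) = (116.21 − 4.8502)·e^(0.0244·6/12) = 111.3598 × 1.012275 = 112.7267
Value (long) = (F − K)·e^(−rT) = (112.7267 − 126.16) × 0.987874 = -13.2704
Value = -€13.27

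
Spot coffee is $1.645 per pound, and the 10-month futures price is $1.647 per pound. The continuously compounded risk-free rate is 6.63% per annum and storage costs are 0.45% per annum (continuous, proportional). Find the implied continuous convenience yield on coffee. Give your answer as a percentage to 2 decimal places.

F = S·e^((r+u−y)T) ⇒ (r+u−y) = ln(F/S)/T
ln(1.647/1.645) = 0.001215; /T ⇒ 0.001458
y = r + u − ln(F/S)/T = 0.0663 + 0.0045 − 0.001458 = 0.069342
y = 6.93%

6.93%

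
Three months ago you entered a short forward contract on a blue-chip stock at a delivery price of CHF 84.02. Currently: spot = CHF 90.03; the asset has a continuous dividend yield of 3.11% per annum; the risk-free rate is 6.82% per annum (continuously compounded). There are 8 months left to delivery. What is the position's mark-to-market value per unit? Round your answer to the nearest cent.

-CHF 7.90

Current fair forward for the remaining 8 months: F = S·e^((r − q)·T), (r − q) = 0.0682 − 0.0311 = 0.0371
F = 90.03 · e^(0.0371 × 8/12) = 90.03 × 1.025042 = 92.2845
Value of long forward = (F − K)·e^(−rT) = (92.2845 − 84.02) · e^(−0.0682·8/12)
= 8.2645 × 0.955551 = 7.90
Short position value = −(long value) = -CHF 7.90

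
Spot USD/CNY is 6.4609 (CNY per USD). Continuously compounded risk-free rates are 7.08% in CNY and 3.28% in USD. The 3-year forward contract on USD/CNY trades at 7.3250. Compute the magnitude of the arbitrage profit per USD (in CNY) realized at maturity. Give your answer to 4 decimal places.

Fair forward: F* = S·e^(carry·T), with carry = (r_CNY − r_USD) = 0.0708 − 0.0328 = 0.0380
F* = 6.4609 · e^(0.0380 × 3) = 6.4609 · e^0.114000 = 6.4609 × 1.120752 = 7.2411
Market 7.3250 > fair 7.2411: forward overpriced → cash-and-carry (buy spot, short the forward).
At maturity, profit = |F_mkt − F*| = |7.3250 − 7.2411| = 0.0839 per USD (in CNY)

0.0839 per USD (in CNY)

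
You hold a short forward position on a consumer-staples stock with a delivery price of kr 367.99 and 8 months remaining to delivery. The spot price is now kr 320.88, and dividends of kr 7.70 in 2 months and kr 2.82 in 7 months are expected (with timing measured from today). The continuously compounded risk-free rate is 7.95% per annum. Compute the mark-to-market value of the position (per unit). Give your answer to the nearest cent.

kr 38.41

PV(remaining dividends) I = 7.70·e^(−0.0795·2/12) + 2.82·e^(−0.0795·7/12) = 10.2909
Current forward F = (S − I)·e^(rT) = (320.88 − 10.2909)·e^(0.0795·8/12) = 310.5891 × 1.054430 = 327.4945
Value (long) = (F − K)·e^(−rT) = (327.4945 − 367.99) × 0.948380 = -38.4051
Short position value = −(long value) = kr 38.41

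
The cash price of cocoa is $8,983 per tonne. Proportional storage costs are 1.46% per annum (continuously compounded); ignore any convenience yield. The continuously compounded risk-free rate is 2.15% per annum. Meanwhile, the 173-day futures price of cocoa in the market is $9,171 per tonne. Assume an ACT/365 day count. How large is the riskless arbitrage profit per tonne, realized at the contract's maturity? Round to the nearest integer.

Fair futures: F* = S·e^(carry·T), with carry = (r + u) = 0.0215 + 0.0146 = 0.0361
F* = 8983 · e^(0.0361 × 173/365) = 8983 · e^0.017110 = 8983 × 1.017257 = $9138.0196
Market $9171 > fair $9138.0196: forward overpriced → cash-and-carry (buy spot, short the forward).
At maturity, profit = |F_mkt − F*| = |9171 − 9138.0196| = $33 per tonne

$33 per tonne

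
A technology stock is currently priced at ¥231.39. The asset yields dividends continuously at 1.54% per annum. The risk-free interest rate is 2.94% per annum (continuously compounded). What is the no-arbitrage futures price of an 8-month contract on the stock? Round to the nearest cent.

F = S·e^((r − q)T) = 231.39 · e^((0.0294 − 0.0154) × 8/12)
= 231.39 · e^0.009333 = 231.39 × 1.009377
F = ¥233.56

¥233.56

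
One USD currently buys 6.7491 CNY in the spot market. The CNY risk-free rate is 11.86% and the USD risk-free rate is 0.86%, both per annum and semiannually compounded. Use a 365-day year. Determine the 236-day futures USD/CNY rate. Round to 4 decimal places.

By covered interest parity, F = S · (1+r_CNY/2)^(2T) / (1+r_USD/2)^(2T)
= 6.7491 × 1.077341 / 1.005564 = 6.7491 × 1.071380
F = 7.2309 CNY per USD

7.2309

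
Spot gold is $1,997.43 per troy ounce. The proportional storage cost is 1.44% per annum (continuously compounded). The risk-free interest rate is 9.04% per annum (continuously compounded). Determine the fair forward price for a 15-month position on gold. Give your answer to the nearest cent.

$2,277.01 per troy ounce

Net carry = r + u − y = 0.0904 + 0.0144 − 0.0000 = 0.1048
F = S·e^((r+u−y)T) = 1997.43 · e^(0.1048 × 15/12) = 1997.43 · e^0.13100000
= 1997.43 × 1.13996778 = $2,277.01 per troy ounce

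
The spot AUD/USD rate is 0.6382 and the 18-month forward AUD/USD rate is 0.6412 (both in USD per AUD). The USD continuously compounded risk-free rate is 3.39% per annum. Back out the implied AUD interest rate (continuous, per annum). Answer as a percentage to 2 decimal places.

3.08%

F = S·e^((r_USD − r_AUD)T) ⇒ r_AUD = r_USD − ln(F/S)/T
ln(0.6412/0.6382) = 0.004690; /(18/12) = 0.003127
r_AUD = 0.0339 − 0.003127 = 0.030773
r_AUD = 3.08%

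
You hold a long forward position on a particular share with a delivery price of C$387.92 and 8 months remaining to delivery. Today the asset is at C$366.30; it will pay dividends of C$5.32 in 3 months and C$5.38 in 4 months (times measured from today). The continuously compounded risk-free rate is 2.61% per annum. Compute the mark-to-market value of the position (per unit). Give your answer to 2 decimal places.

PV(remaining dividends) I = 5.32·e^(−0.0261·3/12) + 5.38·e^(−0.0261·4/12) = 10.6188
Current forward F = (S − I)·e^(rT) = (366.30 − 10.6188)·e^(0.0261·8/12) = 355.6812 × 1.017552 = 361.9241
Value (long) = (F − K)·e^(−rT) = (361.9241 − 387.92) × 0.982751 = -25.5475
Value = -C$25.55

-C$25.55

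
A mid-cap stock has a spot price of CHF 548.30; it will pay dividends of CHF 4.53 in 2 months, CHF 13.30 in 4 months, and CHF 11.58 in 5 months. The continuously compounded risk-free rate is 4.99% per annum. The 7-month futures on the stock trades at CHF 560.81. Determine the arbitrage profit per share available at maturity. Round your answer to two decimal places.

PV(dividends) I = 4.53·e^(−0.0499·2/12) + 13.30·e^(−0.0499·4/12) + 11.58·e^(−0.0499·5/12) = 28.9148
Fair futures F* = (S − I)·e^(rT) = (548.30 − 28.9148)·e^0.029108 = 519.3852 × 1.029536 = 534.7258
Market CHF 560.81 > fair 534.7258: forward overpriced → cash-and-carry (borrow at r, buy the stock and collect the dividends, short the forward).
Profit at T = |F_mkt − F*| = |560.81 − 534.7258| = CHF 26.08 per share

CHF 26.08 per share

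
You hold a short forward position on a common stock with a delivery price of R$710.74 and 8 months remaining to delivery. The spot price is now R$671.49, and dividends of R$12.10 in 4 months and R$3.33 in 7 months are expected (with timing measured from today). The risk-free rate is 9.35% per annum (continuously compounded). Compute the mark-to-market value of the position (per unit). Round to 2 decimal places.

R$11.18

PV(remaining dividends) I = 12.10·e^(−0.0935·4/12) + 3.33·e^(−0.0935·7/12) = 14.8819
Current forward F = (S − I)·e^(rT) = (671.49 − 14.8819)·e^(0.0935·8/12) = 656.6081 × 1.064317 = 698.8392
Value (long) = (F − K)·e^(−rT) = (698.8392 − 710.74) × 0.939570 = -11.1816
Short position value = −(long value) = R$11.18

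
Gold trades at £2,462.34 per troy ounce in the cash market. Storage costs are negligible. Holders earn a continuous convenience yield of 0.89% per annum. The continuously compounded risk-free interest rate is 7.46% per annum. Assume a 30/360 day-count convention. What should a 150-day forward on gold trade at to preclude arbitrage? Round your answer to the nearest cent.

Net carry = r + u − y = 0.0746 + 0.0000 − 0.0089 = 0.0657
F = S·e^((r+u−y)T) = 2462.34 · e^(0.0657 × 150/360) = 2462.34 · e^0.02737500
= 2462.34 × 1.02775314 = £2,530.68 per troy ounce

£2,530.68 per troy ounce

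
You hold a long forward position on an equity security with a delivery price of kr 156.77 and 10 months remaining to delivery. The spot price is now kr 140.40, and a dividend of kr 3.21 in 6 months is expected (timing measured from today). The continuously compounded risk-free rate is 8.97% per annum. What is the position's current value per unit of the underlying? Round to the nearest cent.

PV(remaining dividends) I = 3.21·e^(−0.0897·6/12) = 3.0692
Current forward F = (S − I)·e^(rT) = (140.40 − 3.0692)·e^(0.0897·10/12) = 137.3308 × 1.077615 = 147.9897
Value (long) = (F − K)·e^(−rT) = (147.9897 − 156.77) × 0.927975 = -8.1479
Value = -kr 8.15

-kr 8.15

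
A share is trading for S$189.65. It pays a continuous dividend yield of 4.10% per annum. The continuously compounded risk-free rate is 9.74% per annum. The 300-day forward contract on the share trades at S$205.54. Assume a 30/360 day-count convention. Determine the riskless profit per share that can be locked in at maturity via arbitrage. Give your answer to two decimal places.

S$6.76 per share

Fair forward: F* = S·e^(carry·T), with carry = (r − q) = 0.0974 − 0.0410 = 0.0564
F* = 189.65 · e^(0.0564 × 300/360) = 189.65 · e^0.047000 = 189.65 × 1.048122 = S$198.7763
Market S$205.54 > fair S$198.7763: forward overpriced → cash-and-carry (buy spot, short the forward).
At maturity, profit = |F_mkt − F*| = |205.54 − 198.7763| = S$6.76 per share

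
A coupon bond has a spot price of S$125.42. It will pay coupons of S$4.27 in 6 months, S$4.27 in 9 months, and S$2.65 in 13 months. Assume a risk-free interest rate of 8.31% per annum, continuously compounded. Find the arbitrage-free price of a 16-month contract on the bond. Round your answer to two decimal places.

S$128.35

PV(coupons) I = 4.27·e^(−0.0831·6/12) + 4.27·e^(−0.0831·9/12) + 2.65·e^(−0.0831·13/12)
I = 4.0962 + 4.0120 + 2.4219 = 10.5301
F = (S − I)·e^(rT) = (125.42 − 10.5301) · e^(0.0831·16/12)
= 114.8899 · e^0.110800 = 114.8899 × 1.117171 = S$128.35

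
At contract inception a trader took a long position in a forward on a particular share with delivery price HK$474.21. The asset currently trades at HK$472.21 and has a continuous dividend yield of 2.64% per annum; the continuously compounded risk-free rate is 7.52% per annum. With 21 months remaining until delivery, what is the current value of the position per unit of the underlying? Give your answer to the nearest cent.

HK$35.15

Current fair forward for the remaining 21 months: F = S·e^((r − q)·T), (r − q) = 0.0752 − 0.0264 = 0.0488
F = 472.21 · e^(0.0488 × 21/12) = 472.21 × 1.089153 = 514.3089
Value of long forward = (F − K)·e^(−rT) = (514.3089 − 474.21) · e^(−0.0752·21/12)
= 40.0989 × 0.876692 = 35.15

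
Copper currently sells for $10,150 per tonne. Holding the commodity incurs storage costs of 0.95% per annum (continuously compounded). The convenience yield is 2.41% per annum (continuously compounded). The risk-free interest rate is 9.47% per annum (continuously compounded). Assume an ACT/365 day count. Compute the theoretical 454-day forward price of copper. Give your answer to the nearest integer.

Net carry = r + u − y = 0.0947 + 0.0095 − 0.0241 = 0.0801
F = S·e^((r+u−y)T) = 10150 · e^(0.0801 × 454/365) = 10150 · e^0.099631
= 10150 × 1.104763 = $11,213 per tonne

$11,213 per tonne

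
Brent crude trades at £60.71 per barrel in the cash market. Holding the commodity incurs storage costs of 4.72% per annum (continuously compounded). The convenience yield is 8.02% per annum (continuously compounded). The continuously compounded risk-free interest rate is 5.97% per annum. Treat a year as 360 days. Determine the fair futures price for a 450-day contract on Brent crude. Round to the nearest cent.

£62.77 per barrel

Net carry = r + u − y = 0.0597 + 0.0472 − 0.0802 = 0.0267
F = S·e^((r+u−y)T) = 60.71 · e^(0.0267 × 450/360) = 60.71 · e^0.033375
= 60.71 × 1.033938 = £62.77 per barrel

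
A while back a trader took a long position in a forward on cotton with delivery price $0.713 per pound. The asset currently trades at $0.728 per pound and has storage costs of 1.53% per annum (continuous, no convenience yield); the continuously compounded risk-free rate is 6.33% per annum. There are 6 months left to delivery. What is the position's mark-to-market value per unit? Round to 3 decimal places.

$0.043 per pound

Current fair forward for the remaining 6 months: F = S·e^((r + u)·T), (r + u) = 0.0633 + 0.0153 = 0.0786
F = 0.728 · e^(0.0786 × 6/12) = 0.728 × 1.040082 = 0.7572
Value of long forward = (F − K)·e^(−rT) = (0.7572 − 0.713) · e^(−0.0633·6/12)
= 0.0442 × 0.968846 = 0.043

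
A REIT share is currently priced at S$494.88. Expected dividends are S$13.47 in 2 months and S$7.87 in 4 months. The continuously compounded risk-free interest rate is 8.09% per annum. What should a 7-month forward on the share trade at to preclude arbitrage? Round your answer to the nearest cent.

S$496.83

PV(dividends) I = 13.47·e^(−0.0809·2/12) + 7.87·e^(−0.0809·4/12)
I = 13.2896 + 7.6606 = 20.9502
F = (S − I)·e^(rT) = (494.88 − 20.9502) · e^(0.0809·7/12)
= 473.9298 · e^0.047192 = 473.9298 × 1.048323 = S$496.83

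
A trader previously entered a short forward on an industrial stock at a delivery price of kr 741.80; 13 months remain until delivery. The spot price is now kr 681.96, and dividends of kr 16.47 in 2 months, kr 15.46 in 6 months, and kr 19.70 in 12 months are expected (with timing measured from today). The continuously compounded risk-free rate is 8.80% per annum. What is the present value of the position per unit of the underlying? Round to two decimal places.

kr 41.45

PV(remaining dividends) I = 16.47·e^(−0.0880·2/12) + 15.46·e^(−0.0880·6/12) + 19.70·e^(−0.0880·12/12) = 49.0652
Current forward F = (S − I)·e^(rT) = (681.96 − 49.0652)·e^(0.0880·13/12) = 632.8948 × 1.100025 = 696.2001
Value (long) = (F − K)·e^(−rT) = (696.2001 − 741.80) × 0.909070 = -41.4535
Short position value = −(long value) = kr 41.45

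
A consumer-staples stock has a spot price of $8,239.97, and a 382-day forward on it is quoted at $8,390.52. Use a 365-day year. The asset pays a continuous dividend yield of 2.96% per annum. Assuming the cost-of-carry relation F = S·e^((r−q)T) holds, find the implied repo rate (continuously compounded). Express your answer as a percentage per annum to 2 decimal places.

4.69%

From F = S·e^((r−q)T): (r − q) = ln(F/S)/T
ln(8390.52/8239.97) = ln(1.018271) = 0.018106
(r − q) = 0.018106 / (382/365) = 0.017300
r = ln(F/S)/T + q = 0.017300 + 0.0296 = 0.046900
r = 4.69%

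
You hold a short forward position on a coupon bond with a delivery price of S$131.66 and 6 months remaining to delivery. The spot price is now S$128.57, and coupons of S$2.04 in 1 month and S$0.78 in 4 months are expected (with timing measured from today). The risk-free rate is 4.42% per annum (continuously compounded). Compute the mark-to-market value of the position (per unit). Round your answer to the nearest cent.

PV(remaining coupons) I = 2.04·e^(−0.0442·1/12) + 0.78·e^(−0.0442·4/12) = 2.8011
Current forward F = (S − I)·e^(rT) = (128.57 − 2.8011)·e^(0.0442·6/12) = 125.7689 × 1.022346 = 128.5793
Value (long) = (F − K)·e^(−rT) = (128.5793 − 131.66) × 0.978142 = -3.0134
Short position value = −(long value) = S$3.01

S$3.01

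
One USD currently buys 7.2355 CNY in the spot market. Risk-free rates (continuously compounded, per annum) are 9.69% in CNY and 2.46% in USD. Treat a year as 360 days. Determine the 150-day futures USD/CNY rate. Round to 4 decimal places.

7.4568

F = S·e^((r_CNY − r_USD)T) = 7.2355 · e^((0.0969 − 0.0246) × 150/360)
= 7.2355 · e^0.030125 = 7.2355 × 1.030583
F = 7.4568 CNY per USD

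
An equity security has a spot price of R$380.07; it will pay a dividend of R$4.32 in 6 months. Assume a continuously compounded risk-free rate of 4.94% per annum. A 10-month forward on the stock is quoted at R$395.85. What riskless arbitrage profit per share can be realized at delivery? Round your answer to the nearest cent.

PV(dividends) I = 4.32·e^(−0.0494·6/12) = 4.2146
Fair forward F* = (S − I)·e^(rT) = (380.07 − 4.2146)·e^0.041167 = 375.8554 × 1.042026 = 391.6511
Market R$395.85 > fair 391.6511: forward overpriced → cash-and-carry (borrow at r, buy the stock and collect the dividends, short the forward).
Profit at T = |F_mkt − F*| = |395.85 − 391.6511| = R$4.20 per share

R$4.20 per share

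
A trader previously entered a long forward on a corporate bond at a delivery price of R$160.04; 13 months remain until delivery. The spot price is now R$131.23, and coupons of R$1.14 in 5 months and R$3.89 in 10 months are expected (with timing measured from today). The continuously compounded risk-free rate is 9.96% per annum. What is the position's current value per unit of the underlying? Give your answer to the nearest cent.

PV(remaining coupons) I = 1.14·e^(−0.0996·5/12) + 3.89·e^(−0.0996·10/12) = 4.6738
Current forward F = (S − I)·e^(rT) = (131.23 − 4.6738)·e^(0.0996·13/12) = 126.5562 × 1.113936 = 140.9755
Value (long) = (F − K)·e^(−rT) = (140.9755 − 160.04) × 0.897717 = -17.1145
Value = -R$17.11

-R$17.11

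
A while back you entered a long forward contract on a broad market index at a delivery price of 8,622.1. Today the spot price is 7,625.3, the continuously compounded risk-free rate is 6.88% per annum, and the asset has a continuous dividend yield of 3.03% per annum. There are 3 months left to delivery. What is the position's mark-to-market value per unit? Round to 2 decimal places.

-907.31

Current fair forward for the remaining 3 months: F = S·e^((r − q)·T), (r − q) = 0.0688 − 0.0303 = 0.0385
F = 7625.3 · e^(0.0385 × 3/12) = 7625.3 × 1.00967147 = 7699.0479
Value of long forward = (F − K)·e^(−rT) = (7699.0479 − 8622.1) · e^(−0.0688·3/12)
= -923.0521 × 0.98294708 = -907.31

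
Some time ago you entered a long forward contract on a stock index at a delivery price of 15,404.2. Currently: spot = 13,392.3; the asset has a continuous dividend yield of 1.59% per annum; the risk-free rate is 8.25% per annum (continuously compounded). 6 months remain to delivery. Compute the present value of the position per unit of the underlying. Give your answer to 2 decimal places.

Current fair forward for the remaining 6 months: F = S·e^((r − q)·T), (r − q) = 0.0825 − 0.0159 = 0.0666
F = 13392.3 · e^(0.0666 × 6/12) = 13392.3 × 1.03386065 = 13845.7720
Value of long forward = (F − K)·e^(−rT) = (13845.7720 − 15404.2) · e^(−0.0825·6/12)
= -1558.4280 × 0.95958920 = -1495.45

-1495.45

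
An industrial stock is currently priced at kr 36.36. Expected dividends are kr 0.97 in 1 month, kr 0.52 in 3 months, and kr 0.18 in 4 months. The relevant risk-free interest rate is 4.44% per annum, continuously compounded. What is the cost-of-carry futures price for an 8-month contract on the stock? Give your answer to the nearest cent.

PV(dividends) I = 0.97·e^(−0.0444·1/12) + 0.52·e^(−0.0444·3/12) + 0.18·e^(−0.0444·4/12)
I = 0.9664 + 0.5143 + 0.1774 = 1.6581
F = (S − I)·e^(rT) = (36.36 − 1.6581) · e^(0.0444·8/12)
= 34.7019 · e^0.029600 = 34.7019 × 1.030042 = kr 35.74

kr 35.74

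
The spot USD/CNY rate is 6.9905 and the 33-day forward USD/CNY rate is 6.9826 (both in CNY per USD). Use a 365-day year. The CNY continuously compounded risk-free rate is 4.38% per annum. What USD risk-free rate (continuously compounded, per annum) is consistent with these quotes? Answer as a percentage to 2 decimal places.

F = S·e^((r_CNY − r_USD)T) ⇒ r_USD = r_CNY − ln(F/S)/T
ln(6.9826/6.9905) = -0.001131; /(33/365) = -0.012510
r_USD = 0.0438 + 0.012510 = 0.056310
r_USD = 5.63%

5.63%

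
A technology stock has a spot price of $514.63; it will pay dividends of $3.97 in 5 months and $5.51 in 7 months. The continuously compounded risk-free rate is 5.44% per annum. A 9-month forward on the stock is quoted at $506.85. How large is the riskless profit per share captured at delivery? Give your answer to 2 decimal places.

$19.61 per share

PV(dividends) I = 3.97·e^(−0.0544·5/12) + 5.51·e^(−0.0544·7/12) = 9.2189
Fair forward F* = (S − I)·e^(rT) = (514.63 − 9.2189)·e^0.040800 = 505.4111 × 1.041644 = 526.4584
Market $506.85 < fair 526.4584: forward underpriced → reverse cash-and-carry (short the stock, invest proceeds at r, pay the dividends, go long the forward).
Profit at T = |F_mkt − F*| = |506.85 − 526.4584| = $19.61 per share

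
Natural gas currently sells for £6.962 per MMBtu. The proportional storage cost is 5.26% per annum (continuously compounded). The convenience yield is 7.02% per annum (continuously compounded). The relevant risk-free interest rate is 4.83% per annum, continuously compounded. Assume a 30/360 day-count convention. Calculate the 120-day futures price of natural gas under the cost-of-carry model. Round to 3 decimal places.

£7.034 per MMBtu

Net carry = r + u − y = 0.0483 + 0.0526 − 0.0702 = 0.0307
F = S·e^((r+u−y)T) = 6.962 · e^(0.0307 × 120/360) = 6.962 · e^0.010233
= 6.962 × 1.010286 = £7.034 per MMBtu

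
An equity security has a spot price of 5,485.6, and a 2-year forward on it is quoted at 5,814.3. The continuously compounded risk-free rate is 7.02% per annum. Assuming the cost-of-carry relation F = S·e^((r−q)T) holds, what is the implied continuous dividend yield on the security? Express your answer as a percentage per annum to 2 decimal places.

From F = S·e^((r−q)T): (r − q) = ln(F/S)/T
ln(5814.3/5485.6) = ln(1.059921) = 0.058194
(r − q) = 0.058194 / (2) = 0.029097
q = r − ln(F/S)/T = 0.0702 − 0.029097 = 0.041103
q = 4.11%

4.11%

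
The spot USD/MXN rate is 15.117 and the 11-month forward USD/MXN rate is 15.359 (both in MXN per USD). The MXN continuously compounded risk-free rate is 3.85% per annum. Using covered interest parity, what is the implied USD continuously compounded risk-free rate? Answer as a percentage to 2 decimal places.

F = S·e^((r_MXN − r_USD)T) ⇒ r_USD = r_MXN − ln(F/S)/T
ln(15.359/15.117) = 0.015882; /(11/12) = 0.017326
r_USD = 0.0385 − 0.017326 = 0.021174
r_USD = 2.12%

2.12%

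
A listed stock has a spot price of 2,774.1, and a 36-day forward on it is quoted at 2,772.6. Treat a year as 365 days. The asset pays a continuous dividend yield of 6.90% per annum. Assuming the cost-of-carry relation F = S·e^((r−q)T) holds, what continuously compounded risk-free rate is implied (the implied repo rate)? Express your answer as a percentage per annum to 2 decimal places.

From F = S·e^((r−q)T): (r − q) = ln(F/S)/T
ln(2772.6/2774.1) = ln(0.999459) = -0.000541
(r − q) = -0.000541 / (36/365) = -0.005485
r = ln(F/S)/T + q = -0.005485 + 0.0690 = 0.063515
r = 6.35%

6.35%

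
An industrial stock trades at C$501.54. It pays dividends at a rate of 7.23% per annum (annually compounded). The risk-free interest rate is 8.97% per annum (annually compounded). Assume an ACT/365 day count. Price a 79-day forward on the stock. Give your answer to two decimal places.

F = S · (1+r)^T / (1+q)^T
= 501.54 × 1.018766 / 1.015223 = 501.54 × 1.003490
F = C$503.29

C$503.29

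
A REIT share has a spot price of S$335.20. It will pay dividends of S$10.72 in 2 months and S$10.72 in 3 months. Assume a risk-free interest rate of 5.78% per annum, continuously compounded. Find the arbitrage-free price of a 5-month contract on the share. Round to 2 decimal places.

S$321.67

PV(dividends) I = 10.72·e^(−0.0578·2/12) + 10.72·e^(−0.0578·3/12)
I = 10.6172 + 10.5662 = 21.1834
F = (S − I)·e^(rT) = (335.20 − 21.1834) · e^(0.0578·5/12)
= 314.0166 · e^0.024083 = 314.0166 × 1.024375 = S$321.67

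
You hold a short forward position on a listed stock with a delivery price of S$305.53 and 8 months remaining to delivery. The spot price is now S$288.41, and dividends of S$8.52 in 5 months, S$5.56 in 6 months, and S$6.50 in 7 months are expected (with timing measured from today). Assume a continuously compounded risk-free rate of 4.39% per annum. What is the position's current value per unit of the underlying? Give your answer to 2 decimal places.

PV(remaining dividends) I = 8.52·e^(−0.0439·5/12) + 5.56·e^(−0.0439·6/12) + 6.50·e^(−0.0439·7/12) = 20.1405
Current forward F = (S − I)·e^(rT) = (288.41 − 20.1405)·e^(0.0439·8/12) = 268.2695 × 1.029699 = 276.2368
Value (long) = (F − K)·e^(−rT) = (276.2368 − 305.53) × 0.971157 = -28.4483
Short position value = −(long value) = S$28.45

S$28.45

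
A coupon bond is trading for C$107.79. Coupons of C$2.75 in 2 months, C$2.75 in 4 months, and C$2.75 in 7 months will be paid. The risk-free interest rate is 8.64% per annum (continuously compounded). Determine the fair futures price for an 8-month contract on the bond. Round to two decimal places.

PV(coupons) I = 2.75·e^(−0.0864·2/12) + 2.75·e^(−0.0864·4/12) + 2.75·e^(−0.0864·7/12)
I = 2.7107 + 2.6719 + 2.6148 = 7.9974
F = (S − I)·e^(rT) = (107.79 − 7.9974) · e^(0.0864·8/12)
= 99.7926 · e^0.057600 = 99.7926 × 1.059291 = C$105.71

C$105.71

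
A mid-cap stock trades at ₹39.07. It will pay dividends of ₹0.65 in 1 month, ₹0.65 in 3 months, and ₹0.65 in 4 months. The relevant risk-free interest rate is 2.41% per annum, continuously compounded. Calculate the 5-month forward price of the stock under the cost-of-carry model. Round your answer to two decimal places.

PV(dividends) I = 0.65·e^(−0.0241·1/12) + 0.65·e^(−0.0241·3/12) + 0.65·e^(−0.0241·4/12)
I = 0.6487 + 0.6461 + 0.6448 = 1.9396
F = (S − I)·e^(rT) = (39.07 − 1.9396) · e^(0.0241·5/12)
= 37.1304 · e^0.010042 = 37.1304 × 1.010093 = ₹37.51

₹37.51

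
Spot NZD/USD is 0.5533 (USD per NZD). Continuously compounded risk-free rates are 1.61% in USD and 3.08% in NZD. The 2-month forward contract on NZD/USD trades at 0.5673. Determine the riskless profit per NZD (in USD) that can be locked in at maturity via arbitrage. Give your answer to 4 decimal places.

Fair forward: F* = S·e^(carry·T), with carry = (r_USD − r_NZD) = 0.0161 − 0.0308 = -0.0147
F* = 0.5533 · e^(-0.0147 × 2/12) = 0.5533 · e^-0.002450 = 0.5533 × 0.997553 = 0.5519
Market 0.5673 > fair 0.5519: forward overpriced → cash-and-carry (buy spot, short the forward).
At maturity, profit = |F_mkt − F*| = |0.5673 − 0.5519| = 0.0154 per NZD (in USD)

0.0154 per NZD (in USD)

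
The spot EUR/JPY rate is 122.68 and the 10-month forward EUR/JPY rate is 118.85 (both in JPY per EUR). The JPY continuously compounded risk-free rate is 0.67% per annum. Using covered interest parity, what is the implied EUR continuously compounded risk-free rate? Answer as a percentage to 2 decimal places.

F = S·e^((r_JPY − r_EUR)T) ⇒ r_EUR = r_JPY − ln(F/S)/T
ln(118.85/122.68) = -0.031717; /(10/12) = -0.038060
r_EUR = 0.0067 + 0.038060 = 0.044760
r_EUR = 4.48%

4.48%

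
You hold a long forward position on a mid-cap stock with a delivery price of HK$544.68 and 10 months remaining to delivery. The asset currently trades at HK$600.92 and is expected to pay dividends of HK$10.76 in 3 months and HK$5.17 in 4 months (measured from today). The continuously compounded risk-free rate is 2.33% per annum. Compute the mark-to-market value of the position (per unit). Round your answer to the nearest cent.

HK$50.89

PV(remaining dividends) I = 10.76·e^(−0.0233·3/12) + 5.17·e^(−0.0233·4/12) = 15.8275
Current forward F = (S − I)·e^(rT) = (600.92 − 15.8275)·e^(0.0233·10/12) = 585.0925 × 1.019606 = 596.5638
Value (long) = (F − K)·e^(−rT) = (596.5638 − 544.68) × 0.980771 = 50.8861
Value = HK$50.89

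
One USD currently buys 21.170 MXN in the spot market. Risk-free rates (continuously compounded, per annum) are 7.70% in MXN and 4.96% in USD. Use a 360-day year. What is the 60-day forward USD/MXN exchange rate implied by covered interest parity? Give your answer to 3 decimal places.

F = S·e^((r_MXN − r_USD)T) = 21.170 · e^((0.0770 − 0.0496) × 60/360)
= 21.170 · e^0.004567 = 21.170 × 1.004577
F = 21.267 MXN per USD

21.267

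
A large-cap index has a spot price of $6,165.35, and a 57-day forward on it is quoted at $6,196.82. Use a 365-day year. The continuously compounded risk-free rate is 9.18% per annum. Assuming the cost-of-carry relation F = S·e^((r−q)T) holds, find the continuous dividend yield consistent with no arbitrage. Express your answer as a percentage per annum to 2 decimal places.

From F = S·e^((r−q)T): (r − q) = ln(F/S)/T
ln(6196.82/6165.35) = ln(1.005104) = 0.005091
(r − q) = 0.005091 / (57/365) = 0.032600
q = r − ln(F/S)/T = 0.0918 − 0.032600 = 0.059200
q = 5.92%

5.92%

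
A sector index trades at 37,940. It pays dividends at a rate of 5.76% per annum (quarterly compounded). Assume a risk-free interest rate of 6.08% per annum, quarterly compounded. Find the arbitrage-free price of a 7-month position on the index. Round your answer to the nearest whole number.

F = S · (1+r/4)^(4T) / (1+q/4)^(4T)
= 37940 × 1.035827 / 1.033923 = 37940 × 1.001842
F = 38,010

38,010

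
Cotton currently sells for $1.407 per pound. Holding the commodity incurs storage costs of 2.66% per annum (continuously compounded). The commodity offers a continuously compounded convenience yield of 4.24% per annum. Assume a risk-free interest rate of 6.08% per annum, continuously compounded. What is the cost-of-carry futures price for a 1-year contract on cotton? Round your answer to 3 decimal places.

Net carry = r + u − y = 0.0608 + 0.0266 − 0.0424 = 0.0450
F = S·e^((r+u−y)T) = 1.407 · e^(0.0450 × 1) = 1.407 · e^0.045000
= 1.407 × 1.046028 = $1.472 per pound

$1.472 per pound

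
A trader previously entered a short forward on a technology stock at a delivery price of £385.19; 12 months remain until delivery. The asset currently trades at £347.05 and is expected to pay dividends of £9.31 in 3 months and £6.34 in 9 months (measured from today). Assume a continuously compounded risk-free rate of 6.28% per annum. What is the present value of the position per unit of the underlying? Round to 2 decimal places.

PV(remaining dividends) I = 9.31·e^(−0.0628·3/12) + 6.34·e^(−0.0628·9/12) = 15.2133
Current forward F = (S − I)·e^(rT) = (347.05 − 15.2133)·e^(0.0628·12/12) = 331.8367 × 1.064814 = 353.3444
Value (long) = (F − K)·e^(−rT) = (353.3444 − 385.19) × 0.939131 = -29.9072
Short position value = −(long value) = £29.91

£29.91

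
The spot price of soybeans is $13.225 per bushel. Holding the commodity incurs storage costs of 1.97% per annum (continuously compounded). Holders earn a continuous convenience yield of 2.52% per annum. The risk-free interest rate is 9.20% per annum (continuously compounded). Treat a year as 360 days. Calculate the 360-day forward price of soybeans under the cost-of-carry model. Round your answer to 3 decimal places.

$14.420 per bushel

Net carry = r + u − y = 0.0920 + 0.0197 − 0.0252 = 0.0865
F = S·e^((r+u−y)T) = 13.225 · e^(0.0865 × 360/360) = 13.225 · e^0.086500
= 13.225 × 1.090351 = $14.420 per bushel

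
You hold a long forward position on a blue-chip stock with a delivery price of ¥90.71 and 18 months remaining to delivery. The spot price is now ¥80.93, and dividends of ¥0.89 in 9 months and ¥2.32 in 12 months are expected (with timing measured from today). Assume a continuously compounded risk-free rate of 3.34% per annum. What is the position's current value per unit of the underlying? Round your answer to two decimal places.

-¥8.46

PV(remaining dividends) I = 0.89·e^(−0.0334·9/12) + 2.32·e^(−0.0334·12/12) = 3.1118
Current forward F = (S − I)·e^(rT) = (80.93 − 3.1118)·e^(0.0334·18/12) = 77.8182 × 1.051376 = 81.8162
Value (long) = (F − K)·e^(−rT) = (81.8162 − 90.71) × 0.951134 = -8.4592
Value = -¥8.46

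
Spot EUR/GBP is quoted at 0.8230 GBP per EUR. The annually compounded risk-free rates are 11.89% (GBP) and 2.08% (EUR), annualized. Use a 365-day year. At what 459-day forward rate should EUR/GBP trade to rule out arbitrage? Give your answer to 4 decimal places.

By covered interest parity, F = S · (1+r_GBP)^T / (1+r_EUR)^T
= 0.8230 × 1.151746 / 1.026226 = 0.8230 × 1.122312
F = 0.9237 GBP per EUR

0.9237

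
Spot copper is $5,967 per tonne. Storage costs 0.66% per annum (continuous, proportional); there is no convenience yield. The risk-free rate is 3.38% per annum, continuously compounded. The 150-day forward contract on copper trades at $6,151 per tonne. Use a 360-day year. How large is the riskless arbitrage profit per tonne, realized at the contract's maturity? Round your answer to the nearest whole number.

Fair forward: F* = S·e^(carry·T), with carry = (r + u) = 0.0338 + 0.0066 = 0.0404
F* = 5967 · e^(0.0404 × 150/360) = 5967 · e^0.016833 = 5967 × 1.016975 = $6068.2898
Market $6151 > fair $6068.2898: forward overpriced → cash-and-carry (buy spot, short the forward).
At maturity, profit = |F_mkt − F*| = |6151 − 6068.2898| = $83 per tonne

$83 per tonne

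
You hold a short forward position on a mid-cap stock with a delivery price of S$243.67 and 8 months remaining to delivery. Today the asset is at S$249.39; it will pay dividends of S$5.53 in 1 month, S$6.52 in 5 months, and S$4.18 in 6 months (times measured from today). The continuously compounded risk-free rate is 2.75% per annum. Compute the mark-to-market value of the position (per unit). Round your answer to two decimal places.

PV(remaining dividends) I = 5.53·e^(−0.0275·1/12) + 6.52·e^(−0.0275·5/12) + 4.18·e^(−0.0275·6/12) = 16.0860
Current forward F = (S − I)·e^(rT) = (249.39 − 16.0860)·e^(0.0275·8/12) = 233.3040 × 1.018502 = 237.6206
Value (long) = (F − K)·e^(−rT) = (237.6206 − 243.67) × 0.981834 = -5.9395
Short position value = −(long value) = S$5.94

S$5.94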